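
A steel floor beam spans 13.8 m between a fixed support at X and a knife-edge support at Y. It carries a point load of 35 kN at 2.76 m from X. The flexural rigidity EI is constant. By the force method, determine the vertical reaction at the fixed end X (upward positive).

Release the roller at Y. Primary structure: cantilever fixed at X.
Free-end deflection of the primary structure under the applied loading (downward +):
  point load 35 at a = 2.76: Pa²(3L − a)/(6EI) = 1717/EI
Tip deflection under a unit load at Y: L³/(3EI) = 876/EI.
The prop prevents deflection at Y: R_Y = δ_0/δ_{YY} = 1717/876 = 1.96 kN.
Vertical equilibrium: R_X = ΣP − R_Y = 35 − 1.96 = 33.04 kN.

R_X = 33.04 kN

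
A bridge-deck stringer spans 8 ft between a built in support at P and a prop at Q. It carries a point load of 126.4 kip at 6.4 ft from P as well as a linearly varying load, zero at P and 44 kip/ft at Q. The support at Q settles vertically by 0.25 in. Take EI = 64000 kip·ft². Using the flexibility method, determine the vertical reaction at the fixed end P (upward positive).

Take the reaction at Q as the redundant and release it; the primary structure is a cantilever fixed at P.
Downward deflection at the released point Q due to the loads:
  point load 126.4 at a = 6.4: Pa²(3L − a)/(6EI) = 15187/EI
  triangular load, peak 44 at the free end: 11w₀L⁴/(120EI) = 16521/EI
  δ_0 = 31707/EI
Flexibility coefficient — unit upward force at Q: δ_{QQ} = L³/(3EI) = 170.7/EI.
With EI = 64000 kip·ft²: δ_0 = 0.49543 ft and δ_{QQ} = 0.002667 ft/kip.
Compatibility — the beam at Q must follow the support down by 0.02083 ft: δ_0 − R_Q·δ_{QQ} = 0.02083, so R_Q = (0.49543 − 0.02083)/0.002667 = 178 kip.
Vertical equilibrium: R_P = ΣP − R_Q = 302.4 − 178 = 124.4 kip.

R_P = 124.4 kip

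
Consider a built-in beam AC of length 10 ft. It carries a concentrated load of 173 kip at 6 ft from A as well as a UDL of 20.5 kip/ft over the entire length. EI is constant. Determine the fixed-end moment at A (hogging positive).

M_A = 336.9 kip·ft

Take the two fixed-end moments M_A, M_C as redundants; the released structure is the simple span AC.
On the primary (simply-supported) span, the end slopes from the loading are:
  at A: point load 173 at a = 6: Pab(L + b)/(6LEI) = 968.8/EI
  at C: point load 173 at a = 6: Pab(L + a)/(6LEI) = 1107/EI
  at A: UDL 20.5: wL³/(24EI) = 854.2/EI
  at C: UDL 20.5: wL³/(24EI) = 854.2/EI
  θ_A0 = 1823/EI,  θ_C0 = 1961/EI
Flexibility coefficients: a unit moment at one end gives L/(3EI) there and L/(6EI) at the far end, so f₁₁ = f₂₂ = 3.333/EI and f₁₂ = f₂₁ = 1.667/EI.
Compatibility — zero rotation at each built-in end:
  3.333 M_A + 1.667 M_C = 1823
  1.667 M_A + 3.333 M_C = 1961
Solving the pair gives M_A = 336.9 kip·ft and M_C = 420 kip·ft (hogging).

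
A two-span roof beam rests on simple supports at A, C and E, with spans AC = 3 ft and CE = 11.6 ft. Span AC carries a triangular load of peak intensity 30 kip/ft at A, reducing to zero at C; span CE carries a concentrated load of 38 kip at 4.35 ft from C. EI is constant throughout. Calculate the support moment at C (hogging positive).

M_C = 69.93 kip·ft

Take M_C as the redundant. Released structure: two simple spans AC and CE with a hinge at C.
End slopes at the hinge C, treating each span as simply supported:
  span AC: triangular load, peak 30: 7w₀L³/(360EI) = 15.75/EI
  span CE: point load 38 at a = 4.35: Pab(L + b)/(6LEI) = 324.6/EI
  relative rotation θ_0 = (15.75 + 324.6)/EI = 340.3/EI
A unit hogging moment at C produces rotation L₁/(3EI) + L₂/(3EI) = 4.867/EI.
Compatibility: M_C·(L₁+L₂)/(3EI) = θ_0, giving M_C = 69.93 kip·ft (hogging).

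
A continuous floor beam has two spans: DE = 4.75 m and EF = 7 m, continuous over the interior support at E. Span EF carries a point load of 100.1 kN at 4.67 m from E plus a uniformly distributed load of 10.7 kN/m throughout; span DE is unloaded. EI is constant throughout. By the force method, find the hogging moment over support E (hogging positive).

M_E = 100.8 kN·m

Take M_E as the redundant. Released structure: two simple spans DE and EF with a hinge at E.
End slopes at the hinge E, treating each span as simply supported:
  span EF: point load 100.1 at a = 4.67: Pab(L + b)/(6LEI) = 242/EI
  span EF: UDL 10.7: wL³/(24EI) = 152.9/EI
  relative rotation θ_0 = (0 + 394.9)/EI = 394.9/EI
A unit hogging moment at E produces rotation L₁/(3EI) + L₂/(3EI) = 3.917/EI.
Slope continuity at E: θ_0 = M_E·3.917/EI, so M_E = 394.9/3.917 = 100.8 kN·m (hogging).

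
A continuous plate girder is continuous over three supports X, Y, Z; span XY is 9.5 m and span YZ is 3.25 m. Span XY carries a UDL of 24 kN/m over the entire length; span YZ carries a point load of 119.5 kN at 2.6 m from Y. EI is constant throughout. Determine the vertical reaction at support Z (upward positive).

Release continuity at Y by inserting a hinge; the redundant is the internal moment M_Y. The primary structure is two simply-supported spans XY and YZ.
Rotations at Y on the released spans (each span's end-slope, ×1/EI):
  span XY: UDL 24: wL³/(24EI) = 857.4/EI
  span YZ: point load 119.5 at a = 2.6: Pab(L + b)/(6LEI) = 40.39/EI
  relative rotation θ_0 = (857.4 + 40.39)/EI = 897.8/EI
A unit hogging moment at Y produces rotation L₁/(3EI) + L₂/(3EI) = 4.25/EI.
Slope continuity at Y: θ_0 = M_Y·4.25/EI, so M_Y = 897.8/4.25 = 211.2 kN·m (hogging).
Span YZ, ΣM about Z: R_Y^{YZ}·3.25 = 77.67 + 211.2, so R_Y^{YZ} = 88.9 kN and R_Z = 119.5 − 88.9 = 30.6 kN.

R_Z = 30.6 kN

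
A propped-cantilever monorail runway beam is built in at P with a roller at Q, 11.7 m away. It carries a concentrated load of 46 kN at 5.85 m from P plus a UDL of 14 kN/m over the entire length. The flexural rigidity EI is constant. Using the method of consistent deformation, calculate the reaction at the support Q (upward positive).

R_Q = 75.8 kN

Release the roller at Q. Primary structure: cantilever fixed at P.
Primary-structure tip deflection at Q by superposition:
  point load 46 at a = 5.85: Pa²(3L − a)/(6EI) = 7674/EI
  UDL 14: wL⁴/(8EI) = 32793/EI
  δ_0 = 40467/EI
Tip deflection under a unit load at Q: L³/(3EI) = 533.9/EI.
The prop prevents deflection at Q: R_Q = δ_0/δ_{QQ} = 40467/533.9 = 75.8 kN.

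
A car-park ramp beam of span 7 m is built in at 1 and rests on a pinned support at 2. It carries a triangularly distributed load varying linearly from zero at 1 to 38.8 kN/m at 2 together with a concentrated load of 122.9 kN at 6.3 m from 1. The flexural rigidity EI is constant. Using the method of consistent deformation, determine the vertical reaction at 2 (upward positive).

R_2 = 179.2 kN

Choose R_2 as the redundant. The primary structure is the cantilever fixed at 1.
Free-end deflection of the primary structure under the applied loading (downward +):
  triangular load, peak 38.8 at the free end: 11w₀L⁴/(120EI) = 8540/EI
  point load 122.9 at a = 6.3: Pa²(3L − a)/(6EI) = 11951/EI
  δ_0 = 20490/EI
Flexibility coefficient — unit upward force at 2: δ_{22} = L³/(3EI) = 114.3/EI.
Compatibility at 2: δ_0 − R_2·δ_{22} = 0, so R_2 = 20490/114.3 = 179.2 kN.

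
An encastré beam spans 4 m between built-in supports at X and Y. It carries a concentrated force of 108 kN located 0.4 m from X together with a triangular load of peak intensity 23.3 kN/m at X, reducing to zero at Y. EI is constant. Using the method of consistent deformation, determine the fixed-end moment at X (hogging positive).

Release both end moments; the primary structure is a simply-supported span XY with redundants M_X and M_Y.
Simple-span end rotations at X and Y under the given loads:
  at X: point load 108 at a = 0.4: Pab(L + b)/(6LEI) = 49.25/EI
  at Y: point load 108 at a = 0.4: Pab(L + a)/(6LEI) = 28.51/EI
  at X: triangular load, peak 23.3: w₀L³/(45EI) = 33.14/EI
  at Y: triangular load, peak 23.3: 7w₀L³/(360EI) = 29/EI
  θ_X0 = 82.39/EI,  θ_Y0 = 57.51/EI
Flexibility coefficients: a unit moment at one end gives L/(3EI) there and L/(6EI) at the far end, so f₁₁ = f₂₂ = 1.333/EI and f₁₂ = f₂₁ = 0.6667/EI.
Compatibility — zero rotation at each built-in end:
  1.333 M_X + 0.6667 M_Y = 82.39
  0.6667 M_X + 1.333 M_Y = 57.51
Solving the pair gives M_X = 53.63 kN·m and M_Y = 16.31 kN·m (hogging).

M_X = 53.63 kN·m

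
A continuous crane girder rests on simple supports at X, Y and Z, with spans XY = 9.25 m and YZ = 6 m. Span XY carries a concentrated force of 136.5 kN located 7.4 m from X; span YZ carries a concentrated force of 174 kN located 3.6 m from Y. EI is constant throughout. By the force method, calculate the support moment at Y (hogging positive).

M_Y = 179.3 kN·m

Insert a hinge at Y; M_Y is the redundant, and each span becomes simply supported.
Discontinuity in slope at Y on the released structure — sum the simple-span end rotations:
  span XY: point load 136.5 at a = 7.4: Pab(L + a)/(6LEI) = 560.6/EI
  span YZ: point load 174 at a = 3.6: Pab(L + b)/(6LEI) = 350.8/EI
  relative rotation θ_0 = (560.6 + 350.8)/EI = 911.4/EI
A unit hogging moment at Y produces rotation L₁/(3EI) + L₂/(3EI) = 5.083/EI.
Compatibility: M_Y·(L₁+L₂)/(3EI) = θ_0, giving M_Y = 179.3 kN·m (hogging).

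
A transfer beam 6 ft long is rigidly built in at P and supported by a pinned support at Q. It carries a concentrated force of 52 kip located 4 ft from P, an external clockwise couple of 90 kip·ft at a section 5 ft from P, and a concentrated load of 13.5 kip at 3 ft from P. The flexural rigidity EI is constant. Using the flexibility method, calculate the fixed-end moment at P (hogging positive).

M_P = 20.16 kip·ft

Take the reaction at Q as the redundant and release it; the primary structure is a cantilever fixed at P.
Downward deflection at the released point Q due to the loads:
  point load 52 at a = 4: Pa²(3L − a)/(6EI) = 1941/EI
  clockwise couple 90 at a = 5: M₀a(2L − a)/(2EI) = 1575/EI
  point load 13.5 at a = 3: Pa²(3L − a)/(6EI) = 303.8/EI
  δ_0 = 3820/EI
Flexibility coefficient — unit upward force at Q: δ_{QQ} = L³/(3EI) = 72/EI.
Compatibility at Q: δ_0 − R_Q·δ_{QQ} = 0, so R_Q = 3820/72 = 53.06 kip.
Moment equilibrium about P: M_P = Σ(load moments about P) − R_Q·L = 338.5 − 53.06×6 = 20.16 kip·ft.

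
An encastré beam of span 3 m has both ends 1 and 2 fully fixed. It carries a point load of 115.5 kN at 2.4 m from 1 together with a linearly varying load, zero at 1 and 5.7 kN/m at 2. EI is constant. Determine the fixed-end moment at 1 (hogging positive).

Release both end moments; the primary structure is a simply-supported span 12 with redundants M_1 and M_2.
On the primary (simply-supported) span, the end slopes from the loading are:
  at 1: point load 115.5 at a = 2.4: Pab(L + b)/(6LEI) = 33.26/EI
  at 2: point load 115.5 at a = 2.4: Pab(L + a)/(6LEI) = 49.9/EI
  at 1: triangular load, peak 5.7: 7w₀L³/(360EI) = 2.993/EI
  at 2: triangular load, peak 5.7: w₀L³/(45EI) = 3.42/EI
  θ_10 = 36.26/EI,  θ_20 = 53.32/EI
Flexibility coefficients: a unit moment at one end gives L/(3EI) there and L/(6EI) at the far end, so f₁₁ = f₂₂ = 1/EI and f₁₂ = f₂₁ = 0.5/EI.
Compatibility — zero rotation at each built-in end:
  1 M_1 + 0.5 M_2 = 36.26
  0.5 M_1 + 1 M_2 = 53.32
Solving the pair gives M_1 = 12.8 kN·m and M_2 = 46.92 kN·m (hogging).

M_1 = 12.8 kN·m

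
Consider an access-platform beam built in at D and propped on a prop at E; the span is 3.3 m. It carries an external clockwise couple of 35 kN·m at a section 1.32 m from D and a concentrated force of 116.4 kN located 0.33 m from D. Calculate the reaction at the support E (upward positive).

R_E = 11.87 kN

Release the roller at E. Primary structure: cantilever fixed at D.
Primary-structure tip deflection at E by superposition:
  clockwise couple 35 at a = 1.32: M₀a(2L − a)/(2EI) = 122/EI
  point load 116.4 at a = 0.33: Pa²(3L − a)/(6EI) = 20.22/EI
  δ_0 = 142.2/EI
Tip deflection under a unit load at E: L³/(3EI) = 11.98/EI.
Compatibility at E: δ_0 − R_E·δ_{EE} = 0, so R_E = 142.2/11.98 = 11.87 kN.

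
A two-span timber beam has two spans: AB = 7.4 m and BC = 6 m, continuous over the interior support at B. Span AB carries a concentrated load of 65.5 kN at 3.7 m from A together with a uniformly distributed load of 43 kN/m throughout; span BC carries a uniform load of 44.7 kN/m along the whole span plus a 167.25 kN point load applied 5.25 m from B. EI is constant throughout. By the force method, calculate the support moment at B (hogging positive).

M_B = 330.4 kN·m

Release continuity at B by inserting a hinge; the redundant is the internal moment M_B. The primary structure is two simply-supported spans AB and BC.
Rotations at B on the released spans (each span's end-slope, ×1/EI):
  span AB: point load 65.5 at a = 3.7: Pab(L + a)/(6LEI) = 224.2/EI
  span AB: UDL 43: wL³/(24EI) = 726/EI
  span BC: UDL 44.7: wL³/(24EI) = 402.3/EI
  span BC: point load 167.25 at a = 5.25: Pab(L + b)/(6LEI) = 123.5/EI
  relative rotation θ_0 = (950.2 + 525.8)/EI = 1476/EI
A unit hogging moment at B produces rotation L₁/(3EI) + L₂/(3EI) = 4.467/EI.
Compatibility: M_B·(L₁+L₂)/(3EI) = θ_0, giving M_B = 330.4 kN·m (hogging).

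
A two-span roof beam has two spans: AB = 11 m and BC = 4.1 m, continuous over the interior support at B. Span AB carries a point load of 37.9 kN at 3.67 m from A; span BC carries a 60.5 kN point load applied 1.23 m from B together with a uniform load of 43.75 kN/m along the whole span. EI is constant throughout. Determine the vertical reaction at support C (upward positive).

Release continuity at B by inserting a hinge; the redundant is the internal moment M_B. The primary structure is two simply-supported spans AB and BC.
Discontinuity in slope at B on the released structure — sum the simple-span end rotations:
  span AB: point load 37.9 at a = 3.67: Pab(L + a)/(6LEI) = 226.6/EI
  span BC: point load 60.5 at a = 1.23: Pab(L + b)/(6LEI) = 60.51/EI
  span BC: UDL 43.75: wL³/(24EI) = 125.6/EI
  relative rotation θ_0 = (226.6 + 186.1)/EI = 412.8/EI
A unit hogging moment at B produces rotation L₁/(3EI) + L₂/(3EI) = 5.033/EI.
Slope continuity at B: θ_0 = M_B·5.033/EI, so M_B = 412.8/5.033 = 82.01 kN·m (hogging).
Span BC, ΣM about C: R_B^{BC}·4.1 = 541.4 + 82.01, so R_B^{BC} = 152 kN and R_C = 239.9 − 152 = 87.84 kN.

R_C = 87.84 kN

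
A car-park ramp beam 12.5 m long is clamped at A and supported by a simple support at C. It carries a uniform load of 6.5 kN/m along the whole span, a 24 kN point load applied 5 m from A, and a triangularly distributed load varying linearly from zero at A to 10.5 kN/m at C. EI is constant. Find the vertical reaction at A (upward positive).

R_A = 99.32 kN

Choose R_C as the redundant. The primary structure is the cantilever fixed at A.
Deflection at C on the released cantilever, summing each load's contribution:
  UDL 6.5: wL⁴/(8EI) = 19836/EI
  point load 24 at a = 5: Pa²(3L − a)/(6EI) = 3250/EI
  triangular load, peak 10.5 at the free end: 11w₀L⁴/(120EI) = 23499/EI
  δ_0 = 46585/EI
Tip deflection under a unit load at C: L³/(3EI) = 651/EI.
Compatibility at C: δ_0 − R_C·δ_{CC} = 0, so R_C = 46585/651 = 71.55 kN.
Vertical equilibrium: R_A = ΣP − R_C = 170.9 − 71.55 = 99.32 kN.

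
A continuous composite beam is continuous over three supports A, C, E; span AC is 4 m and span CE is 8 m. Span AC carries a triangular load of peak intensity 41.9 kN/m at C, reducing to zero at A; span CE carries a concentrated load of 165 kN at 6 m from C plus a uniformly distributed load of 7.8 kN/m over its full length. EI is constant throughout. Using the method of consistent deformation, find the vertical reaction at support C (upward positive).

R_C = 188.2 kN

Insert a hinge at C; M_C is the redundant, and each span becomes simply supported.
Rotations at C on the released spans (each span's end-slope, ×1/EI):
  span AC: triangular load, peak 41.9: w₀L³/(45EI) = 59.59/EI
  span CE: point load 165 at a = 6: Pab(L + b)/(6LEI) = 412.5/EI
  span CE: UDL 7.8: wL³/(24EI) = 166.4/EI
  relative rotation θ_0 = (59.59 + 578.9)/EI = 638.5/EI
A unit hogging moment at C produces rotation L₁/(3EI) + L₂/(3EI) = 4/EI.
Compatibility: M_C·(L₁+L₂)/(3EI) = θ_0, giving M_C = 159.6 kN·m (hogging).
Span AC, ΣM about A with M_C applied at C: R_C^{AC}·4 = 223.5 + 159.6, so R_C^{AC} = 95.77 kN and R_A = 83.8 − 95.77 = -11.97 kN.
Span CE, ΣM about E: R_C^{CE}·8 = 579.6 + 159.6, so R_C^{CE} = 92.4 kN and R_E = 227.4 − 92.4 = 135 kN.
R_C = 95.77 + 92.4 = 188.2 kN.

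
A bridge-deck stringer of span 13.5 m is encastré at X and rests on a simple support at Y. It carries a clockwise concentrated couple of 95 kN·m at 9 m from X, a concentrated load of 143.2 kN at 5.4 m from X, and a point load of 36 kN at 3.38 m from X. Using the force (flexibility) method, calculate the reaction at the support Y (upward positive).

Take the reaction at Y as the redundant and release it; the primary structure is a cantilever fixed at X.
Downward deflection at the released point Y due to the loads:
  clockwise couple 95 at a = 9: M₀a(2L − a)/(2EI) = 7695/EI
  point load 143.2 at a = 5.4: Pa²(3L − a)/(6EI) = 24428/EI
  point load 36 at a = 3.38: Pa²(3L − a)/(6EI) = 2544/EI
  δ_0 = 34667/EI
Tip deflection under a unit load at Y: L³/(3EI) = 820.1/EI.
Compatibility at Y: δ_0 − R_Y·δ_{YY} = 0, so R_Y = 34667/820.1 = 42.27 kN.

R_Y = 42.27 kN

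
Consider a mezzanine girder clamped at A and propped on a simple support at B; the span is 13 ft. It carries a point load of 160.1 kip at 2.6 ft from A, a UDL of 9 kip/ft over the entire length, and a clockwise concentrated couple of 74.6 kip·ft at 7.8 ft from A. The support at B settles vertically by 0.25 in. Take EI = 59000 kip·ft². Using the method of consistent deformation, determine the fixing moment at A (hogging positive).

Remove the prop at B; the released (primary) structure is a cantilever built in at A.
Downward deflection at the released point B due to the loads:
  point load 160.1 at a = 2.6: Pa²(3L − a)/(6EI) = 6566/EI
  UDL 9: wL⁴/(8EI) = 32131/EI
  clockwise couple 74.6 at a = 7.8: M₀a(2L − a)/(2EI) = 5295/EI
  δ_0 = 43992/EI
Tip deflection under a unit load at B: L³/(3EI) = 732.3/EI.
With EI = 59000 kip·ft²: δ_0 = 0.74563 ft and δ_{BB} = 0.012412 ft/kip.
Compatibility — the beam at B must follow the support down by 0.02083 ft: δ_0 − R_B·δ_{BB} = 0.02083, so R_B = (0.74563 − 0.02083)/0.012412 = 58.39 kip.
Moment equilibrium about A: M_A = Σ(load moments about A) − R_B·L = 1251 − 58.39×13 = 492.3 kip·ft.

M_A = 492.3 kip·ft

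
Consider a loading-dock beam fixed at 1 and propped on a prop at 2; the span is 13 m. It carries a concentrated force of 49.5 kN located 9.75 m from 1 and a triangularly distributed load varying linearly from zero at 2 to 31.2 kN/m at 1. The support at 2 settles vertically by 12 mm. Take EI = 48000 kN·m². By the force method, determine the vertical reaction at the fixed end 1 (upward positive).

R_1 = 181.2 kN

Take the reaction at 2 as the redundant and release it; the primary structure is a cantilever fixed at 1.
Deflection at 2 on the released cantilever, summing each load's contribution:
  point load 49.5 at a = 9.75: Pa²(3L − a)/(6EI) = 22940/EI
  triangular load, peak 31.2 at the fixed end: w₀L⁴/(30EI) = 29703/EI
  δ_0 = 52643/EI
Tip deflection under a unit load at 2: L³/(3EI) = 732.3/EI.
With EI = 48000 kN·m²: δ_0 = 1.0967 m and δ_{22} = 0.015257 m/kN.
Compatibility — the beam at 2 must follow the support down by 0.012 m: δ_0 − R_2·δ_{22} = 0.012, so R_2 = (1.0967 − 0.012)/0.015257 = 71.1 kN.
Vertical equilibrium: R_1 = ΣP − R_2 = 252.3 − 71.1 = 181.2 kN.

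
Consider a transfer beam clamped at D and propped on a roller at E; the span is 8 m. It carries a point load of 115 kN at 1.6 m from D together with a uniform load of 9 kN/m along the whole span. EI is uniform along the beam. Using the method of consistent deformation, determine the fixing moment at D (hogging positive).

Take the reaction at E as the redundant and release it; the primary structure is a cantilever fixed at D.
Free-end deflection of the primary structure under the applied loading (downward +):
  point load 115 at a = 1.6: Pa²(3L − a)/(6EI) = 1099/EI
  UDL 9: wL⁴/(8EI) = 4608/EI
  δ_0 = 5707/EI
Tip deflection under a unit load at E: L³/(3EI) = 170.7/EI.
Compatibility at E: δ_0 − R_E·δ_{EE} = 0, so R_E = 5707/170.7 = 33.44 kN.
Moment equilibrium about D: M_D = Σ(load moments about D) − R_E·L = 472 − 33.44×8 = 204.5 kN·m.

M_D = 204.5 kN·m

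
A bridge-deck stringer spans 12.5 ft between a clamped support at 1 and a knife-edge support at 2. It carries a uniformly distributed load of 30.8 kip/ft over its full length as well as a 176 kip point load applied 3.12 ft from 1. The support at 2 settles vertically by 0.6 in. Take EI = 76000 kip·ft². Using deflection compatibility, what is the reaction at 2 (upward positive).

Choose R_2 as the redundant. The primary structure is the cantilever fixed at 1.
Downward deflection at the released point 2 due to the loads:
  UDL 30.8: wL⁴/(8EI) = 93994/EI
  point load 176 at a = 3.12: Pa²(3L − a)/(6EI) = 9817/EI
  δ_0 = 103811/EI
Flexibility coefficient — unit upward force at 2: δ_{22} = L³/(3EI) = 651/EI.
With EI = 76000 kip·ft²: δ_0 = 1.3659 ft and δ_{22} = 0.008566 ft/kip.
Compatibility — the beam at 2 must follow the support down by 0.05 ft: δ_0 − R_2·δ_{22} = 0.05, so R_2 = (1.3659 − 0.05)/0.008566 = 153.6 kip.

R_2 = 153.6 kip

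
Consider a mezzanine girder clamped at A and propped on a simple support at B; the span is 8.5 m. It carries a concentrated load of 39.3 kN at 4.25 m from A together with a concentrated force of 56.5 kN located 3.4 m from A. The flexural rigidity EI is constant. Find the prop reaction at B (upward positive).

Release the roller at B. Primary structure: cantilever fixed at A.
Free-end deflection of the primary structure under the applied loading (downward +):
  point load 39.3 at a = 4.25: Pa²(3L − a)/(6EI) = 2514/EI
  point load 56.5 at a = 3.4: Pa²(3L − a)/(6EI) = 2406/EI
  δ_0 = 4920/EI
Tip deflection under a unit load at B: L³/(3EI) = 204.7/EI.
The prop prevents deflection at B: R_B = δ_0/δ_{BB} = 4920/204.7 = 24.03 kN.

R_B = 24.03 kN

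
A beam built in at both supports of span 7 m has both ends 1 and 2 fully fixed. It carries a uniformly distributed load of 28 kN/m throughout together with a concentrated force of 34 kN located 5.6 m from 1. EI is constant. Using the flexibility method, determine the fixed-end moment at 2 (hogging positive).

Release both end moments; the primary structure is a simply-supported span 12 with redundants M_1 and M_2.
Simple-span end rotations at 1 and 2 under the given loads:
  at 1: UDL 28: wL³/(24EI) = 400.2/EI
  at 2: UDL 28: wL³/(24EI) = 400.2/EI
  at 1: point load 34 at a = 5.6: Pab(L + b)/(6LEI) = 53.31/EI
  at 2: point load 34 at a = 5.6: Pab(L + a)/(6LEI) = 79.97/EI
  θ_10 = 453.5/EI,  θ_20 = 480.1/EI
Flexibility coefficients: a unit moment at one end gives L/(3EI) there and L/(6EI) at the far end, so f₁₁ = f₂₂ = 2.333/EI and f₁₂ = f₂₁ = 1.167/EI.
Compatibility — zero rotation at each built-in end:
  2.333 M_1 + 1.167 M_2 = 453.5
  1.167 M_1 + 2.333 M_2 = 480.1
Solving the pair gives M_1 = 121.9 kN·m and M_2 = 144.8 kN·m (hogging).

M_2 = 144.8 kN·m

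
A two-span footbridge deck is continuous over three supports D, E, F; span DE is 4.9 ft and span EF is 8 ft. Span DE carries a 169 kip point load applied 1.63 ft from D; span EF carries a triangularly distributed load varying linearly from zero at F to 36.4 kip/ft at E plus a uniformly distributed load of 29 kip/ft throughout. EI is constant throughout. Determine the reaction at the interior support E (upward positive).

R_E = 363.6 kip

Insert a hinge at E; M_E is the redundant, and each span becomes simply supported.
Discontinuity in slope at E on the released structure — sum the simple-span end rotations:
  span DE: point load 169 at a = 1.63: Pab(L + a)/(6LEI) = 200.1/EI
  span EF: triangular load, peak 36.4: w₀L³/(45EI) = 414.2/EI
  span EF: UDL 29: wL³/(24EI) = 618.7/EI
  relative rotation θ_0 = (200.1 + 1033)/EI = 1233/EI
A unit hogging moment at E produces rotation L₁/(3EI) + L₂/(3EI) = 4.3/EI.
Compatibility: M_E·(L₁+L₂)/(3EI) = θ_0, giving M_E = 286.7 kip·ft (hogging).
Span DE, ΣM about D with M_E applied at E: R_E^{DE}·4.9 = 275.5 + 286.7, so R_E^{DE} = 114.7 kip and R_D = 169 − 114.7 = 54.27 kip.
Span EF, ΣM about F: R_E^{EF}·8 = 1705 + 286.7, so R_E^{EF} = 248.9 kip and R_F = 377.6 − 248.9 = 128.7 kip.
R_E = 114.7 + 248.9 = 363.6 kip.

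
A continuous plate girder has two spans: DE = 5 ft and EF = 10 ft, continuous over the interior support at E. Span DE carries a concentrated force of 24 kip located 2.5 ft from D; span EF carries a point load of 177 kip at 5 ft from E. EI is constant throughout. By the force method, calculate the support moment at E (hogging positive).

Insert a hinge at E; M_E is the redundant, and each span becomes simply supported.
End slopes at the hinge E, treating each span as simply supported:
  span DE: point load 24 at a = 2.5: Pab(L + a)/(6LEI) = 37.5/EI
  span EF: point load 177 at a = 5: Pab(L + b)/(6LEI) = 1106/EI
  relative rotation θ_0 = (37.5 + 1106)/EI = 1144/EI
A unit hogging moment at E produces rotation L₁/(3EI) + L₂/(3EI) = 5/EI.
Compatibility: M_E·(L₁+L₂)/(3EI) = θ_0, giving M_E = 228.8 kip·ft (hogging).

M_E = 228.8 kip·ft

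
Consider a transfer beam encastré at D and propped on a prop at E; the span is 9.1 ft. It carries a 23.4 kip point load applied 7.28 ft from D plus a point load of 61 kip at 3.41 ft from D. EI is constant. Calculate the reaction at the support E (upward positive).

Remove the prop at E; the released (primary) structure is a cantilever built in at D.
Deflection at E on the released cantilever, summing each load's contribution:
  point load 23.4 at a = 7.28: Pa²(3L − a)/(6EI) = 4138/EI
  point load 61 at a = 3.41: Pa²(3L − a)/(6EI) = 2824/EI
  δ_0 = 6962/EI
Flexibility coefficient — unit upward force at E: δ_{EE} = L³/(3EI) = 251.2/EI.
Compatibility at E: δ_0 − R_E·δ_{EE} = 0, so R_E = 6962/251.2 = 27.72 kip.

R_E = 27.72 kip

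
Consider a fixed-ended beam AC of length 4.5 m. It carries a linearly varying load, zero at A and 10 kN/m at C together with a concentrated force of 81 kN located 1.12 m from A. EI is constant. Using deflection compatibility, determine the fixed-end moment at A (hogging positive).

M_A = 57.93 kN·m

Take the two fixed-end moments M_A, M_C as redundants; the released structure is the simple span AC.
Simple-span end rotations at A and C under the given loads:
  at A: triangular load, peak 10: 7w₀L³/(360EI) = 17.72/EI
  at C: triangular load, peak 10: w₀L³/(45EI) = 20.25/EI
  at A: point load 81 at a = 1.12: Pab(L + b)/(6LEI) = 89.49/EI
  at C: point load 81 at a = 1.12: Pab(L + a)/(6LEI) = 63.83/EI
  θ_A0 = 107.2/EI,  θ_C0 = 84.08/EI
Flexibility coefficients: a unit moment at one end gives L/(3EI) there and L/(6EI) at the far end, so f₁₁ = f₂₂ = 1.5/EI and f₁₂ = f₂₁ = 0.75/EI.
Compatibility — zero rotation at each built-in end:
  1.5 M_A + 0.75 M_C = 107.2
  0.75 M_A + 1.5 M_C = 84.08
Solving the pair gives M_A = 57.93 kN·m and M_C = 27.08 kN·m (hogging).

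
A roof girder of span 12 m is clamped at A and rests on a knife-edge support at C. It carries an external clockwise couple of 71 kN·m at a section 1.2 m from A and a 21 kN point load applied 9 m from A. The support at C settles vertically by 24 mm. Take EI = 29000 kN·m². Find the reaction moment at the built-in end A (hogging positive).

Remove the prop at C; the released (primary) structure is a cantilever built in at A.
Deflection at C on the released cantilever, summing each load's contribution:
  clockwise couple 71 at a = 1.2: M₀a(2L − a)/(2EI) = 971.3/EI
  point load 21 at a = 9: Pa²(3L − a)/(6EI) = 7654/EI
  δ_0 = 8626/EI
Tip deflection under a unit load at C: L³/(3EI) = 576/EI.
With EI = 29000 kN·m²: δ_0 = 0.29744 m and δ_{CC} = 0.019862 m/kN.
Compatibility — the beam at C must follow the support down by 0.024 m: δ_0 − R_C·δ_{CC} = 0.024, so R_C = (0.29744 − 0.024)/0.019862 = 13.77 kN.
Moment equilibrium about A: M_A = Σ(load moments about A) − R_C·L = 260 − 13.77×12 = 94.8 kN·m.

M_A = 94.8 kN·m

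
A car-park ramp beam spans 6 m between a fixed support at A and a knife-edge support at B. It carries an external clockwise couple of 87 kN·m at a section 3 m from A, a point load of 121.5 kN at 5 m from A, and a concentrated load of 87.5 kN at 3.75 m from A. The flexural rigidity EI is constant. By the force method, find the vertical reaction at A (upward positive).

R_A = 60.69 kN

Take the reaction at B as the redundant and release it; the primary structure is a cantilever fixed at A.
Primary-structure tip deflection at B by superposition:
  clockwise couple 87 at a = 3: M₀a(2L − a)/(2EI) = 1174/EI
  point load 121.5 at a = 5: Pa²(3L − a)/(6EI) = 6581/EI
  point load 87.5 at a = 3.75: Pa²(3L − a)/(6EI) = 2922/EI
  δ_0 = 10678/EI
Tip deflection under a unit load at B: L³/(3EI) = 72/EI.
The prop prevents deflection at B: R_B = δ_0/δ_{BB} = 10678/72 = 148.3 kN.
Vertical equilibrium: R_A = ΣP − R_B = 209 − 148.3 = 60.69 kN.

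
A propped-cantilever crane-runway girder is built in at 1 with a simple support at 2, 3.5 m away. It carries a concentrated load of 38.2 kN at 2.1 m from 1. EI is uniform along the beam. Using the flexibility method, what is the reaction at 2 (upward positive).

R_2 = 16.5 kN

Choose R_2 as the redundant. The primary structure is the cantilever fixed at 1.
Primary-structure tip deflection at 2 by superposition:
  point load 38.2 at a = 2.1: Pa²(3L − a)/(6EI) = 235.8/EI
Flexibility coefficient — unit upward force at 2: δ_{22} = L³/(3EI) = 14.29/EI.
Compatibility at 2: δ_0 − R_2·δ_{22} = 0, so R_2 = 235.8/14.29 = 16.5 kN.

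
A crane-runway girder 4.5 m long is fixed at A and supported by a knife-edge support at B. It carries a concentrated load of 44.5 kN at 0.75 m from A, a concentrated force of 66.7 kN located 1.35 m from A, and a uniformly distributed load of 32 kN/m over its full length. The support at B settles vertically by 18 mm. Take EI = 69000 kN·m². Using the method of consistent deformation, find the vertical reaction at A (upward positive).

R_A = 232.2 kN

Remove the prop at B; the released (primary) structure is a cantilever built in at A.
Primary-structure tip deflection at B by superposition:
  point load 44.5 at a = 0.75: Pa²(3L − a)/(6EI) = 53.19/EI
  point load 66.7 at a = 1.35: Pa²(3L − a)/(6EI) = 246.2/EI
  UDL 32: wL⁴/(8EI) = 1640/EI
  δ_0 = 1940/EI
Flexibility coefficient — unit upward force at B: δ_{BB} = L³/(3EI) = 30.38/EI.
With EI = 69000 kN·m²: δ_0 = 0.02811 m and δ_{BB} = 0.00044 m/kN.
Compatibility — the beam at B must follow the support down by 0.018 m: δ_0 − R_B·δ_{BB} = 0.018, so R_B = (0.02811 − 0.018)/0.00044 = 22.97 kN.
Vertical equilibrium: R_A = ΣP − R_B = 255.2 − 22.97 = 232.2 kN.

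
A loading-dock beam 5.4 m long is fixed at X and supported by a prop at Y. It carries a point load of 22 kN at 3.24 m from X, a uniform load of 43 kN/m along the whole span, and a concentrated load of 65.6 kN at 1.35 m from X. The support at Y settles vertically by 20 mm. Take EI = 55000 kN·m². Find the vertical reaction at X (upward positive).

Take the reaction at Y as the redundant and release it; the primary structure is a cantilever fixed at X.
Free-end deflection of the primary structure under the applied loading (downward +):
  point load 22 at a = 3.24: Pa²(3L − a)/(6EI) = 498.8/EI
  UDL 43: wL⁴/(8EI) = 4570/EI
  point load 65.6 at a = 1.35: Pa²(3L − a)/(6EI) = 295.9/EI
  δ_0 = 5365/EI
Tip deflection under a unit load at Y: L³/(3EI) = 52.49/EI.
With EI = 55000 kN·m²: δ_0 = 0.097548 m and δ_{YY} = 0.000954 m/kN.
Compatibility — the beam at Y must follow the support down by 0.02 m: δ_0 − R_Y·δ_{YY} = 0.02, so R_Y = (0.097548 − 0.02)/0.000954 = 81.26 kN.
Vertical equilibrium: R_X = ΣP − R_Y = 319.8 − 81.26 = 238.5 kN.

R_X = 238.5 kN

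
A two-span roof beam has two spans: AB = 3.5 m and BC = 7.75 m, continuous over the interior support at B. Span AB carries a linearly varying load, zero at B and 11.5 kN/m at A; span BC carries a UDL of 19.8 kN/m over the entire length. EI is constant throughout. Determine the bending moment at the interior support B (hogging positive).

Release continuity at B by inserting a hinge; the redundant is the internal moment M_B. The primary structure is two simply-supported spans AB and BC.
Discontinuity in slope at B on the released structure — sum the simple-span end rotations:
  span AB: triangular load, peak 11.5: 7w₀L³/(360EI) = 9.587/EI
  span BC: UDL 19.8: wL³/(24EI) = 384/EI
  relative rotation θ_0 = (9.587 + 384)/EI = 393.6/EI
A unit hogging moment at B produces rotation L₁/(3EI) + L₂/(3EI) = 3.75/EI.
Slope continuity at B: θ_0 = M_B·3.75/EI, so M_B = 393.6/3.75 = 105 kN·m (hogging).

M_B = 105 kN·m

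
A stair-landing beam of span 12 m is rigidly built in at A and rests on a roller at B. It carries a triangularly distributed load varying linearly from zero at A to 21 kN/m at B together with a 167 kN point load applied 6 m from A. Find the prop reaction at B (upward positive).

Remove the prop at B; the released (primary) structure is a cantilever built in at A.
Deflection at B on the released cantilever, summing each load's contribution:
  triangular load, peak 21 at the free end: 11w₀L⁴/(120EI) = 39917/EI
  point load 167 at a = 6: Pa²(3L − a)/(6EI) = 30060/EI
  δ_0 = 69977/EI
Tip deflection under a unit load at B: L³/(3EI) = 576/EI.
Compatibility at B: δ_0 − R_B·δ_{BB} = 0, so R_B = 69977/576 = 121.5 kN.

R_B = 121.5 kN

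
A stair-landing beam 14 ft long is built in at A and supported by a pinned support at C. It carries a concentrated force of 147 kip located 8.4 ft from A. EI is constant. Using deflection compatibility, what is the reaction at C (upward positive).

Choose R_C as the redundant. The primary structure is the cantilever fixed at A.
Free-end deflection of the primary structure under the applied loading (downward +):
  point load 147 at a = 8.4: Pa²(3L − a)/(6EI) = 58085/EI
Flexibility coefficient — unit upward force at C: δ_{CC} = L³/(3EI) = 914.7/EI.
Compatibility at C: δ_0 − R_C·δ_{CC} = 0, so R_C = 58085/914.7 = 63.5 kip.

R_C = 63.5 kip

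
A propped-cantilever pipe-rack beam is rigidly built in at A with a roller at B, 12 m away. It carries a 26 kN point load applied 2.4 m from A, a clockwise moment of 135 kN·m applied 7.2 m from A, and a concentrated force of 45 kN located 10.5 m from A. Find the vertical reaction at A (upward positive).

R_A = 18.76 kN

Take the reaction at B as the redundant and release it; the primary structure is a cantilever fixed at A.
Free-end deflection of the primary structure under the applied loading (downward +):
  point load 26 at a = 2.4: Pa²(3L − a)/(6EI) = 838.7/EI
  clockwise couple 135 at a = 7.2: M₀a(2L − a)/(2EI) = 8165/EI
  point load 45 at a = 10.5: Pa²(3L − a)/(6EI) = 21085/EI
  δ_0 = 30089/EI
Flexibility coefficient — unit upward force at B: δ_{BB} = L³/(3EI) = 576/EI.
Compatibility at B: δ_0 − R_B·δ_{BB} = 0, so R_B = 30089/576 = 52.24 kN.
Vertical equilibrium: R_A = ΣP − R_B = 71 − 52.24 = 18.76 kN.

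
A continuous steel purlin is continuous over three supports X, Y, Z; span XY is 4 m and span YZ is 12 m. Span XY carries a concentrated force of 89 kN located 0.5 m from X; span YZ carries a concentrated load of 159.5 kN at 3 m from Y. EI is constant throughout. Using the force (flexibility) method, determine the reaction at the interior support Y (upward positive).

R_Y = 211.1 kN

Release continuity at Y by inserting a hinge; the redundant is the internal moment M_Y. The primary structure is two simply-supported spans XY and YZ.
Discontinuity in slope at Y on the released structure — sum the simple-span end rotations:
  span XY: point load 89 at a = 0.5: Pab(L + a)/(6LEI) = 29.2/EI
  span YZ: point load 159.5 at a = 3: Pab(L + b)/(6LEI) = 1256/EI
  relative rotation θ_0 = (29.2 + 1256)/EI = 1285/EI
A unit hogging moment at Y produces rotation L₁/(3EI) + L₂/(3EI) = 5.333/EI.
Compatibility: M_Y·(L₁+L₂)/(3EI) = θ_0, giving M_Y = 241 kN·m (hogging).
Span XY, ΣM about X with M_Y applied at Y: R_Y^{XY}·4 = 44.5 + 241, so R_Y^{XY} = 71.37 kN and R_X = 89 − 71.37 = 17.63 kN.
Span YZ, ΣM about Z: R_Y^{YZ}·12 = 1436 + 241, so R_Y^{YZ} = 139.7 kN and R_Z = 159.5 − 139.7 = 19.79 kN.
R_Y = 71.37 + 139.7 = 211.1 kN.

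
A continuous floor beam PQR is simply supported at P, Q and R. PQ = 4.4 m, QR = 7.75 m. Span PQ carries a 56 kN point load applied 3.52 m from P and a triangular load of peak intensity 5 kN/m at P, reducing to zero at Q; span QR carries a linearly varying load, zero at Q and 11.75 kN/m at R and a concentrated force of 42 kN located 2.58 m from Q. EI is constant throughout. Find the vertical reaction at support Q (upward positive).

R_Q = 120 kN

Release continuity at Q by inserting a hinge; the redundant is the internal moment M_Q. The primary structure is two simply-supported spans PQ and QR.
Rotations at Q on the released spans (each span's end-slope, ×1/EI):
  span PQ: point load 56 at a = 3.52: Pab(L + a)/(6LEI) = 52.04/EI
  span PQ: triangular load, peak 5: 7w₀L³/(360EI) = 8.282/EI
  span QR: triangular load, peak 11.75: 7w₀L³/(360EI) = 106.4/EI
  span QR: point load 42 at a = 2.58: Pab(L + b)/(6LEI) = 155.7/EI
  relative rotation θ_0 = (60.32 + 262)/EI = 322.3/EI
A unit hogging moment at Q produces rotation L₁/(3EI) + L₂/(3EI) = 4.05/EI.
Compatibility: M_Q·(L₁+L₂)/(3EI) = θ_0, giving M_Q = 79.59 kN·m (hogging).
Span PQ, ΣM about P with M_Q applied at Q: R_Q^{PQ}·4.4 = 213.3 + 79.59, so R_Q^{PQ} = 66.55 kN and R_P = 67 − 66.55 = 0.4453 kN.
Span QR, ΣM about R: R_Q^{QR}·7.75 = 334.8 + 79.59, so R_Q^{QR} = 53.46 kN and R_R = 87.53 − 53.46 = 34.07 kN.
R_Q = 66.55 + 53.46 = 120 kN.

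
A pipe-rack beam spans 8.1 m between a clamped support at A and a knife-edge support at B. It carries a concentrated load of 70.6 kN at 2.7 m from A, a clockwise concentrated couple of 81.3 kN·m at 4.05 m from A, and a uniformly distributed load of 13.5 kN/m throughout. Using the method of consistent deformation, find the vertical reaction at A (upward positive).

Remove the prop at B; the released (primary) structure is a cantilever built in at A.
Downward deflection at the released point B due to the loads:
  point load 70.6 at a = 2.7: Pa²(3L − a)/(6EI) = 1853/EI
  clockwise couple 81.3 at a = 4.05: M₀a(2L − a)/(2EI) = 2000/EI
  UDL 13.5: wL⁴/(8EI) = 7264/EI
  δ_0 = 11117/EI
Tip deflection under a unit load at B: L³/(3EI) = 177.1/EI.
The prop prevents deflection at B: R_B = δ_0/δ_{BB} = 11117/177.1 = 62.76 kN.
Vertical equilibrium: R_A = ΣP − R_B = 179.9 − 62.76 = 117.2 kN.

R_A = 117.2 kN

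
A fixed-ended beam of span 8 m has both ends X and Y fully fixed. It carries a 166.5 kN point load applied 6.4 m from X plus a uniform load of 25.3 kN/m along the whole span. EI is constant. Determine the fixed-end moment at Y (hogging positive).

M_Y = 305.4 kN·m

Release both end moments; the primary structure is a simply-supported span XY with redundants M_X and M_Y.
Simple-span end rotations at X and Y under the given loads:
  at X: point load 166.5 at a = 6.4: Pab(L + b)/(6LEI) = 341/EI
  at Y: point load 166.5 at a = 6.4: Pab(L + a)/(6LEI) = 511.5/EI
  at X: UDL 25.3: wL³/(24EI) = 539.7/EI
  at Y: UDL 25.3: wL³/(24EI) = 539.7/EI
  θ_X0 = 880.7/EI,  θ_Y0 = 1051/EI
Flexibility coefficients: a unit moment at one end gives L/(3EI) there and L/(6EI) at the far end, so f₁₁ = f₂₂ = 2.667/EI and f₁₂ = f₂₁ = 1.333/EI.
Compatibility — zero rotation at each built-in end:
  2.667 M_X + 1.333 M_Y = 880.7
  1.333 M_X + 2.667 M_Y = 1051
Solving the pair gives M_X = 177.6 kN·m and M_Y = 305.4 kN·m (hogging).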